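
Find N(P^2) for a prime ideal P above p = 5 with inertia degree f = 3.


N(P^a) = p^(a*f)
= 5^(2*3)
= 5^6
= 15625

15625


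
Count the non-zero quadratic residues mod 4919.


For prime p, the number of non-zero quadratic residues is (p-1)/2.
= (4919-1)/2
= 2459

2459


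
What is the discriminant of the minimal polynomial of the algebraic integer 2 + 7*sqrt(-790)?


The element 2 + 7*sqrt(-790) has minimal polynomial:
x^2 - 4*x + 38714
Discriminant = (-4)^2 - 4*(38714)
= 16 - 154856
= -154840

-154840


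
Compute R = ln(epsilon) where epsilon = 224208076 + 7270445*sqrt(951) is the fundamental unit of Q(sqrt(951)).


epsilon = 224208076 + 7270445*sqrt(951)
= 4.4842e+08
R = ln(4.4842e+08)
= 19.9212

19.9212


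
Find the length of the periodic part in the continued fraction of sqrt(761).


Run the CF algorithm for sqrt(761).
a_0 = floor(sqrt(761)) = 27; set m_0=0, q_0=1.
Recurrence: m' = q*a - m,  q' = (d - m'^2)/q,  a' = floor((a_0 + m')/q').
  step 1: m=27, q=32, a=1
  step 2: m=5, q=23, a=1
  step 3: m=18, q=19, a=2
  step 4: m=20, q=19, a=2
  step 5: m=18, q=23, a=1
  step 6: m=5, q=32, a=1
  step 7: m=27, q=1, a=54
a_7 = 2*a_0 = 54, so the period closes here.
sqrt(761) = [27; 1, 1, 2, 2, 1, 1, 54]
Period length = 7

7


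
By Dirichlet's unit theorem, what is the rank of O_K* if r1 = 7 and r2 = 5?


By Dirichlet's unit theorem:
rank = r1 + r2 - 1
= 7 + 5 - 1
= 11

11


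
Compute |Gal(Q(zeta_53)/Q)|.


|Gal(Q(zeta_53)/Q)| = phi(53)
= 52

52


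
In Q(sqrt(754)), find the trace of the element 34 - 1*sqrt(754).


Tr(a + b*sqrt(d)) = (a + b*sqrt(d)) + (a - b*sqrt(d)) = 2a
= 2 * (34)
= 68

68


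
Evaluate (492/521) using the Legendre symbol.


p = 521 is prime, so compute (492/521) with the reciprocity algorithm (Jacobi-symbol steps: pull out 2s via (2/n), flip via reciprocity, reduce):
  pull out 2: (2/521) = +1  (since 521 mod 8 = 1)
  pull out 2: (2/521) = +1  (since 521 mod 8 = 1)
  reciprocity: (123/521) -> +(521/123)
  reduce: (29/123)
  reciprocity: (29/123) -> +(123/29)
  reduce: (7/29)
  reciprocity: (7/29) -> +(29/7)
  reduce: (1/7)
  (1/7) = 1
Product of signs = 1
(492/521) = 1

1


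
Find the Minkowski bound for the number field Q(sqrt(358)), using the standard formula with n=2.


d = 358, d mod 4 = 2, so disc(K) = 4d = 1432; |disc(K)| = 1432
Real quadratic field, so n = 2, s = r2 = 0, r1 = 2
M = (n!/n^n) * (4/pi)^s * sqrt(|disc(K)|) = (2!/2^2) * (4/pi)^0 * sqrt(1432)
= 0.5 * 1.000000 * 37.841776
= 18.9209

18.9209


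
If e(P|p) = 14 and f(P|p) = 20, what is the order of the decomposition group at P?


|D_P| = e * f
= 14 * 20
= 280

280


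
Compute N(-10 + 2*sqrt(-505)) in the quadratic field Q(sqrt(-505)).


N(a + b*sqrt(d)) = a^2 - d*b^2
= (-10)^2 - (-505)*(2)^2
= 100 + 2020
= 2120

2120


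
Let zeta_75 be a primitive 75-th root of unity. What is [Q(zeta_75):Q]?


The degree equals Euler's totient phi(75).
75 = 3 * 5^2
phi(75) = 40

40


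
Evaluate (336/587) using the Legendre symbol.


p = 587 is prime, so compute (336/587) with the reciprocity algorithm (Jacobi-symbol steps: pull out 2s via (2/n), flip via reciprocity, reduce):
  pull out 2: (2/587) = -1  (since 587 mod 8 = 3)
  pull out 2: (2/587) = -1  (since 587 mod 8 = 3)
  pull out 2: (2/587) = -1  (since 587 mod 8 = 3)
  pull out 2: (2/587) = -1  (since 587 mod 8 = 3)
  reciprocity: (21/587) -> +(587/21)
  reduce: (20/21)
  pull out 2: (2/21) = -1  (since 21 mod 8 = 5)
  pull out 2: (2/21) = -1  (since 21 mod 8 = 5)
  reciprocity: (5/21) -> +(21/5)
  reduce: (1/5)
  (1/5) = 1
Product of signs = 1
(336/587) = 1

1


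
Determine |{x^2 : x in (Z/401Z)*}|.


For prime p, the number of non-zero quadratic residues is (p-1)/2.
= (401-1)/2
= 200

200


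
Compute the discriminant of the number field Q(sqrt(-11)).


For K = Q(sqrt(d)) with d squarefree: disc(K) = d if d = 1 mod 4, and disc(K) = 4d if d = 2 or 3 mod 4.
Here d = -11, and d mod 4 = 1.
d = 1 mod 4 (O_K = Z[(1+sqrt(d))/2]), so disc(K) = d = -11

-11


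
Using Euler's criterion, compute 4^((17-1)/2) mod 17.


p = 17 is prime and the exponent is (p-1)/2 = 8, so by Euler's criterion 4^8 = (4/17) = +1 or -1 mod 17.
Compute by square-and-multiply:
  8 = 8 (binary 1000)
  Repeated squaring mod 17: 4^1 = 4, 4^2 = 16, 4^4 = 1, 4^8 = 1
  4^8 = 1 mod 17
Result 1: 4 is a quadratic residue mod 17.
4^8 mod 17 = 1

1


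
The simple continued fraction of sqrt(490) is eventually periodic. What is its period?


Run the CF algorithm for sqrt(490).
a_0 = floor(sqrt(490)) = 22; set m_0=0, q_0=1.
Recurrence: m' = q*a - m,  q' = (d - m'^2)/q,  a' = floor((a_0 + m')/q').
  step 1: m=22, q=6, a=7
  step 2: m=20, q=15, a=2
  step 3: m=10, q=26, a=1
  step 4: m=16, q=9, a=4
  step 5: m=20, q=10, a=4
  step 6: m=20, q=9, a=4
  step 7: m=16, q=26, a=1
  step 8: m=10, q=15, a=2
  step 9: m=20, q=6, a=7
  step 10: m=22, q=1, a=44
a_10 = 2*a_0 = 44, so the period closes here.
sqrt(490) = [22; 7, 2, 1, 4, 4, 4, 1, 2, 7, 44]
Period length = 10

10


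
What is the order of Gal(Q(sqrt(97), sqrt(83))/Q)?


The 2 square roots of distinct primes are multiplicatively independent over Q,
so [K:Q] = 2^2 and Gal(K/Q) is isomorphic to (Z/2Z)^2.
|Gal| = 2^2 = 4

4


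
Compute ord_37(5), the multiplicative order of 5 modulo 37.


We want ord_37(5), the smallest k >= 1 with 5^k = 1 mod 37.
n = 37 = 37, phi(37) = 36; the order divides phi(n).
Divisors of 36: 1, 2, 3, 4, 6, 9, 12, 18, 36
Repeated squaring mod 37: 5^1 = 5, 5^2 = 25, 5^4 = 33, 5^8 = 16, 5^16 = 34, 5^32 = 9
Test divisors in increasing order:
  k=1: 5^1 = 5 mod 37
  k=2: 5^2 = 25 mod 37
  k=3: 5^3 = 25 * 5 = 14 mod 37
  k=4: 5^4 = 33 mod 37
  k=6: 5^6 = 33 * 25 = 11 mod 37
  k=9: 5^9 = 16 * 5 = 6 mod 37
  k=12: 5^12 = 16 * 33 = 10 mod 37
  k=18: 5^18 = 34 * 25 = 36 mod 37
  k=36: 5^36 = 9 * 33 = 1 mod 37  <- first divisor giving 1
Order = 36

36


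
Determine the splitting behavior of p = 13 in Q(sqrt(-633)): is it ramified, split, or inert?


K = Q(sqrt(-633)). Since d mod 4 = 3, disc(K) = -2532.
Check p | disc: -2532 mod 13 = 3.
p does not divide disc. Compute Legendre symbol (d/p):
4^((13-1)/2) mod 13 = 1
(d/p) = 1, so p splits: (p) = P*P' with e=1, f=1, g=2.
Therefore p is split.

split


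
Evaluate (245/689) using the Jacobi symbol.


Compute (245/689) via quadratic reciprocity:
  reciprocity: (245/689) -> +(689/245)
  reduce: (199/245)
  reciprocity: (199/245) -> +(245/199)
  reduce: (46/199)
  pull out 2: (2/199) = +1  (since 199 mod 8 = 7)
  reciprocity: (23/199) -> -(199/23)
  reduce: (15/23)
  reciprocity: (15/23) -> -(23/15)
  reduce: (8/15)
  pull out 2: (2/15) = +1  (since 15 mod 8 = 7)
  pull out 2: (2/15) = +1  (since 15 mod 8 = 7)
  pull out 2: (2/15) = +1  (since 15 mod 8 = 7)
  (1/15) = 1
Product of signs = 1

1


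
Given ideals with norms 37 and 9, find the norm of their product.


N(IJ) = N(I) * N(J)
= 37 * 9
= 333

333


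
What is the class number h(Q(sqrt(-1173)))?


K = Q(sqrt(-1173)). d mod 4 = 3, so D = disc(K) = 4d = -4692
h(K) equals the number of primitive reduced positive-definite forms (a, b, c) = a*x^2 + b*x*y + c*y^2 with b^2 - 4ac = D,
where reduced means |b| <= a <= c, with b >= 0 whenever |b| = a or a = c, and primitive means gcd(a, b, c) = 1.
Reduced forces 3a^2 <= |D| = 4692, so 1 <= a <= 39; b must have the parity of D, and c = (b^2 - D)/(4a) must be an integer >= a.
Enumerate a = 1..39, b in [-a, a]:
  a=1: (1, 0, 1173)  [1]
  a=2: (2, 2, 587)  [1]
  a=3: (3, 0, 391)  [1]
  a=4..5: none
  a=6: (6, 6, 197)  [1]
  a=7..10: none
  a=11: (11, -4, 107), (11, 4, 107)  [2]
  a=12: none
  a=13: (13, -12, 93), (13, 12, 93)  [2]
  a=14..16: none
  a=17: (17, 0, 69)  [1]
  a=18: none
  a=19: (19, -18, 66), (19, 18, 66)  [2]
  a=20..21: none
  a=22: (22, -18, 57), (22, 18, 57)  [2]
  a=23: (23, 0, 51)  [1]
  a=24..25: none
  a=26: (26, -14, 47), (26, 14, 47)  [2]
  a=27..28: none
  a=29: (29, -8, 41), (29, 8, 41)  [2]
  a=30: none
  a=31: (31, -12, 39), (31, 12, 39)  [2]
  a=32: none
  a=33: (33, -18, 38), (33, 18, 38)  [2]
  a=34: (34, 34, 43)  [1]
  a=35..36: none
  a=37: (37, 28, 37)  [1]
  a=38..39: none
Total reduced forms: 1 + 1 + 1 + 1 + 2 + 2 + 1 + 2 + 2 + 1 + 2 + 2 + 2 + 2 + 1 + 1 = 24
h = 24

24


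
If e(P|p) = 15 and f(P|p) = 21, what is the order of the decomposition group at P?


|D_P| = e * f
= 15 * 21
= 315

315


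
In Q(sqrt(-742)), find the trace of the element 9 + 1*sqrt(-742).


Tr(a + b*sqrt(d)) = (a + b*sqrt(d)) + (a - b*sqrt(d)) = 2a
= 2 * (9)
= 18

18


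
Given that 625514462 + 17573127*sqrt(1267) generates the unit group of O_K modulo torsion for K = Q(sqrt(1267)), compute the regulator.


epsilon = 625514462 + 17573127*sqrt(1267)
= 1.2510e+09
R = ln(1.2510e+09)
= 20.9472

20.9472


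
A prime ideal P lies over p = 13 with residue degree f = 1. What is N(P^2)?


N(P^a) = p^(a*f)
= 13^(2*1)
= 13^2
= 169

169


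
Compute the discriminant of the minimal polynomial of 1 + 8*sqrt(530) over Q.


The element 1 + 8*sqrt(530) has minimal polynomial:
x^2 - 2*x - 33919
Discriminant = (-2)^2 - 4*(-33919)
= 4 + 135676
= 135680

135680


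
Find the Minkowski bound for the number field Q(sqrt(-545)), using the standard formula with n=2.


d = -545, d mod 4 = 3, so disc(K) = 4d = -2180; |disc(K)| = 2180
Imaginary quadratic field, so n = 2, s = r2 = 1, r1 = 0
M = (n!/n^n) * (4/pi)^s * sqrt(|disc(K)|) = (2!/2^2) * (4/pi)^1 * sqrt(2180)
= 0.5 * 1.273240 * 46.690470
= 29.7241

29.7241


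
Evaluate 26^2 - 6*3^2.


x^2 - d*y^2
= 26^2 - 6*3^2
= 676 - 54
= 622

622


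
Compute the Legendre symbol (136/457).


p = 457 is prime, so compute (136/457) with the reciprocity algorithm (Jacobi-symbol steps: pull out 2s via (2/n), flip via reciprocity, reduce):
  pull out 2: (2/457) = +1  (since 457 mod 8 = 1)
  pull out 2: (2/457) = +1  (since 457 mod 8 = 1)
  pull out 2: (2/457) = +1  (since 457 mod 8 = 1)
  reciprocity: (17/457) -> +(457/17)
  reduce: (15/17)
  reciprocity: (15/17) -> +(17/15)
  reduce: (2/15)
  pull out 2: (2/15) = +1  (since 15 mod 8 = 7)
  (1/15) = 1
Product of signs = 1
(136/457) = 1

1


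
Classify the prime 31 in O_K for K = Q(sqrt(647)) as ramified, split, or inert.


K = Q(sqrt(647)). Since d mod 4 = 3, disc(K) = 2588.
Check p | disc: 2588 mod 31 = 15.
p does not divide disc. Compute Legendre symbol (d/p):
27^((31-1)/2) mod 31 = -1
(d/p) = -1, so p is inert: (p) stays prime with e=1, f=2, g=1.
Therefore p is inert.

inert


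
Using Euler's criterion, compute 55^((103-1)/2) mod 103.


p = 103 is prime and the exponent is (p-1)/2 = 51, so by Euler's criterion 55^51 = (55/103) = +1 or -1 mod 103.
Compute by square-and-multiply:
  51 = 32 + 16 + 2 + 1 (binary 110011)
  Repeated squaring mod 103: 55^1 = 55, 55^2 = 38, 55^4 = 2, 55^8 = 4, 55^16 = 16, 55^32 = 50
  55^51 = 55^32 * 55^16 * 55^2 * 55^1 = 50 * 16 * 38 * 55 mod 103
    50 * 16 = 800 = 79 mod 103
    79 * 38 = 3002 = 15 mod 103
    15 * 55 = 825 = 1 mod 103
  55^51 = 1 mod 103
Result 1: 55 is a quadratic residue mod 103.
55^51 mod 103 = 1

1


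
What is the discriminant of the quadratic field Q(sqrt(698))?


For K = Q(sqrt(d)) with d squarefree: disc(K) = d if d = 1 mod 4, and disc(K) = 4d if d = 2 or 3 mod 4.
Here d = 698, and d mod 4 = 2.
d = 2 mod 4, not 1 (O_K = Z[sqrt(d)]), so disc(K) = 4d = 4 * (698) = 2792

2792


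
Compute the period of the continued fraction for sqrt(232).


Run the CF algorithm for sqrt(232).
a_0 = floor(sqrt(232)) = 15; set m_0=0, q_0=1.
Recurrence: m' = q*a - m,  q' = (d - m'^2)/q,  a' = floor((a_0 + m')/q').
  step 1: m=15, q=7, a=4
  step 2: m=13, q=9, a=3
  step 3: m=14, q=4, a=7
  step 4: m=14, q=9, a=3
  step 5: m=13, q=7, a=4
  step 6: m=15, q=1, a=30
a_6 = 2*a_0 = 30, so the period closes here.
sqrt(232) = [15; 4, 3, 7, 3, 4, 30]
Period length = 6

6


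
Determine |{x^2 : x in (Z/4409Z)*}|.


For prime p, the number of non-zero quadratic residues is (p-1)/2.
= (4409-1)/2
= 2204

2204


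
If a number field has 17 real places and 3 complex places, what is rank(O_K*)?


By Dirichlet's unit theorem:
rank = r1 + r2 - 1
= 17 + 3 - 1
= 19

19


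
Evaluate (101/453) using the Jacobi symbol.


Compute (101/453) via quadratic reciprocity:
  reciprocity: (101/453) -> +(453/101)
  reduce: (49/101)
  reciprocity: (49/101) -> +(101/49)
  reduce: (3/49)
  reciprocity: (3/49) -> +(49/3)
  reduce: (1/3)
  (1/3) = 1
Product of signs = 1

1


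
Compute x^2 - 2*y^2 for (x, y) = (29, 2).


x^2 - d*y^2
= 29^2 - 2*2^2
= 841 - 8
= 833

833


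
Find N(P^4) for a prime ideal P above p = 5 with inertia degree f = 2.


N(P^a) = p^(a*f)
= 5^(4*2)
= 5^8
= 390625

390625


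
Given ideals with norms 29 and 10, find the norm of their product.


N(IJ) = N(I) * N(J)
= 29 * 10
= 290

290


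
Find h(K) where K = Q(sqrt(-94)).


K = Q(sqrt(-94)). d mod 4 = 2, so D = disc(K) = 4d = -376
h(K) equals the number of primitive reduced positive-definite forms (a, b, c) = a*x^2 + b*x*y + c*y^2 with b^2 - 4ac = D,
where reduced means |b| <= a <= c, with b >= 0 whenever |b| = a or a = c, and primitive means gcd(a, b, c) = 1.
Reduced forces 3a^2 <= |D| = 376, so 1 <= a <= 11; b must have the parity of D, and c = (b^2 - D)/(4a) must be an integer >= a.
Enumerate a = 1..11, b in [-a, a]:
  a=1: (1, 0, 94)  [1]
  a=2: (2, 0, 47)  [1]
  a=3..4: none
  a=5: (5, -2, 19), (5, 2, 19)  [2]
  a=6: none
  a=7: (7, -4, 14), (7, 4, 14)  [2]
  a=8..9: none
  a=10: (10, -8, 11), (10, 8, 11)  [2]
  a=11: none
Total reduced forms: 1 + 1 + 2 + 2 + 2 = 8
h = 8

8


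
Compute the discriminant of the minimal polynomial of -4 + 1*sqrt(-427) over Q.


The element -4 + 1*sqrt(-427) has minimal polynomial:
x^2 + 8*x + 443
Discriminant = (8)^2 - 4*(443)
= 64 - 1772
= -1708

-1708


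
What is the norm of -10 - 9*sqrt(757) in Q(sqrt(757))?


N(a + b*sqrt(d)) = a^2 - d*b^2
= (-10)^2 - (757)*(-9)^2
= 100 - 61317
= -61217

-61217


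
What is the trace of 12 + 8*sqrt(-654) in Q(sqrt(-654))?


Tr(a + b*sqrt(d)) = (a + b*sqrt(d)) + (a - b*sqrt(d)) = 2a
= 2 * (12)
= 24

24


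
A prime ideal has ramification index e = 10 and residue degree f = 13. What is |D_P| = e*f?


|D_P| = e * f
= 10 * 13
= 130

130


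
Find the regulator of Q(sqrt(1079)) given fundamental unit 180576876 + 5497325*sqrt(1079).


epsilon = 180576876 + 5497325*sqrt(1079)
= 3.6115e+08
R = ln(3.6115e+08)
= 19.7048

19.7048


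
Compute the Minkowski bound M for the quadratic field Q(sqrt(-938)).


d = -938, d mod 4 = 2, so disc(K) = 4d = -3752; |disc(K)| = 3752
Imaginary quadratic field, so n = 2, s = r2 = 1, r1 = 0
M = (n!/n^n) * (4/pi)^s * sqrt(|disc(K)|) = (2!/2^2) * (4/pi)^1 * sqrt(3752)
= 0.5 * 1.273240 * 61.253571
= 38.9952

38.9952


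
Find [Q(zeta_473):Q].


The degree equals Euler's totient phi(473).
473 = 11 * 43
phi(473) = 420

420


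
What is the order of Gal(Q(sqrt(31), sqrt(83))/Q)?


The 2 square roots of distinct primes are multiplicatively independent over Q,
so [K:Q] = 2^2 and Gal(K/Q) is isomorphic to (Z/2Z)^2.
|Gal| = 2^2 = 4

4


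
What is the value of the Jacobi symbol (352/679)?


Compute (352/679) via quadratic reciprocity:
  pull out 2: (2/679) = +1  (since 679 mod 8 = 7)
  pull out 2: (2/679) = +1  (since 679 mod 8 = 7)
  pull out 2: (2/679) = +1  (since 679 mod 8 = 7)
  pull out 2: (2/679) = +1  (since 679 mod 8 = 7)
  pull out 2: (2/679) = +1  (since 679 mod 8 = 7)
  reciprocity: (11/679) -> -(679/11)
  reduce: (8/11)
  pull out 2: (2/11) = -1  (since 11 mod 8 = 3)
  pull out 2: (2/11) = -1  (since 11 mod 8 = 3)
  pull out 2: (2/11) = -1  (since 11 mod 8 = 3)
  (1/11) = 1
Product of signs = 1

1


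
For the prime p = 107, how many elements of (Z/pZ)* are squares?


For prime p, the number of non-zero quadratic residues is (p-1)/2.
= (107-1)/2
= 53

53


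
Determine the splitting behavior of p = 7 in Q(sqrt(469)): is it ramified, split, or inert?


K = Q(sqrt(469)). Since d mod 4 = 1, disc(K) = 469.
Check p | disc: 469 mod 7 = 0.
p divides disc, so p ramifies: (p) = P^2 with e=2, f=1, g=1.
Therefore p is ramified.

ramified


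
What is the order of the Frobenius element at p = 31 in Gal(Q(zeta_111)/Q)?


The Frobenius at p in Gal(Q(zeta_n)/Q) = (Z/nZ)* is the class of p, so its order is ord_111(31), the smallest k >= 1 with 31^k = 1 mod 111.
n = 111 = 3 * 37, phi(111) = 72; the order divides phi(n).
Divisors of 72: 1, 2, 3, 4, 6, 8, 9, 12, 18, 24, 36, 72
Repeated squaring mod 111: 31^1 = 31, 31^2 = 73, 31^4 = 1, 31^8 = 1, 31^16 = 1, 31^32 = 1, 31^64 = 1
Test divisors in increasing order:
  k=1: 31^1 = 31 mod 111
  k=2: 31^2 = 73 mod 111
  k=3: 31^3 = 73 * 31 = 43 mod 111
  k=4: 31^4 = 1 mod 111  <- first divisor giving 1
Order = 4

4


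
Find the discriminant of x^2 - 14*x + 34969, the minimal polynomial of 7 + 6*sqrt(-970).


The element 7 + 6*sqrt(-970) has minimal polynomial:
x^2 - 14*x + 34969
Discriminant = (-14)^2 - 4*(34969)
= 196 - 139876
= -139680

-139680


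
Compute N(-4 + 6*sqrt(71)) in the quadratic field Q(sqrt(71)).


N(a + b*sqrt(d)) = a^2 - d*b^2
= (-4)^2 - (71)*(6)^2
= 16 - 2556
= -2540

-2540


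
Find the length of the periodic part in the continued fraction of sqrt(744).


Run the CF algorithm for sqrt(744).
a_0 = floor(sqrt(744)) = 27; set m_0=0, q_0=1.
Recurrence: m' = q*a - m,  q' = (d - m'^2)/q,  a' = floor((a_0 + m')/q').
  step 1: m=27, q=15, a=3
  step 2: m=18, q=28, a=1
  step 3: m=10, q=23, a=1
  step 4: m=13, q=25, a=1
  step 5: m=12, q=24, a=1
  step 6: m=12, q=25, a=1
  step 7: m=13, q=23, a=1
  step 8: m=10, q=28, a=1
  step 9: m=18, q=15, a=3
  step 10: m=27, q=1, a=54
a_10 = 2*a_0 = 54, so the period closes here.
sqrt(744) = [27; 3, 1, 1, 1, 1, 1, 1, 1, 3, 54]
Period length = 10

10


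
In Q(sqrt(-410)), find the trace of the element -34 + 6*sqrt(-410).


Tr(a + b*sqrt(d)) = (a + b*sqrt(d)) + (a - b*sqrt(d)) = 2a
= 2 * (-34)
= -68

-68


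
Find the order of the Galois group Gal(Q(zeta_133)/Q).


|Gal(Q(zeta_133)/Q)| = phi(133)
= 108

108


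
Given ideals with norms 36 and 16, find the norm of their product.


N(IJ) = N(I) * N(J)
= 36 * 16
= 576

576


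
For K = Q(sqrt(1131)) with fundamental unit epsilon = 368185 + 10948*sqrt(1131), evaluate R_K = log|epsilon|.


epsilon = 368185 + 10948*sqrt(1131)
= 736370.0000
R = ln(736370.0000)
= 13.5095

13.5095


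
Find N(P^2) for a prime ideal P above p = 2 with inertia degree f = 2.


N(P^a) = p^(a*f)
= 2^(2*2)
= 2^4
= 16

16


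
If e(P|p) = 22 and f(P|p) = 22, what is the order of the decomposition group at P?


|D_P| = e * f
= 22 * 22
= 484

484


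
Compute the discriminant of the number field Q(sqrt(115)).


For K = Q(sqrt(d)) with d squarefree: disc(K) = d if d = 1 mod 4, and disc(K) = 4d if d = 2 or 3 mod 4.
Here d = 115, and d mod 4 = 3.
d = 3 mod 4, not 1 (O_K = Z[sqrt(d)]), so disc(K) = 4d = 4 * (115) = 460

460


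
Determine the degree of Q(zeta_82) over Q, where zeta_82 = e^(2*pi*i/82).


The degree equals Euler's totient phi(82).
82 = 2 * 41
phi(82) = 40

40


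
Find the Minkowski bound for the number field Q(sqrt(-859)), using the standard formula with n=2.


d = -859, d mod 4 = 1, so disc(K) = d = -859; |disc(K)| = 859
Imaginary quadratic field, so n = 2, s = r2 = 1, r1 = 0
M = (n!/n^n) * (4/pi)^s * sqrt(|disc(K)|) = (2!/2^2) * (4/pi)^1 * sqrt(859)
= 0.5 * 1.273240 * 29.308702
= 18.6585

18.6585


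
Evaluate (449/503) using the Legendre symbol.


p = 503 is prime, so compute (449/503) with the reciprocity algorithm (Jacobi-symbol steps: pull out 2s via (2/n), flip via reciprocity, reduce):
  reciprocity: (449/503) -> +(503/449)
  reduce: (54/449)
  pull out 2: (2/449) = +1  (since 449 mod 8 = 1)
  reciprocity: (27/449) -> +(449/27)
  reduce: (17/27)
  reciprocity: (17/27) -> +(27/17)
  reduce: (10/17)
  pull out 2: (2/17) = +1  (since 17 mod 8 = 1)
  reciprocity: (5/17) -> +(17/5)
  reduce: (2/5)
  pull out 2: (2/5) = -1  (since 5 mod 8 = 5)
  (1/5) = 1
Product of signs = -1
(449/503) = -1

-1


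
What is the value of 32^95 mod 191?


p = 191 is prime and the exponent is (p-1)/2 = 95, so by Euler's criterion 32^95 = (32/191) = +1 or -1 mod 191.
Compute by square-and-multiply:
  95 = 64 + 16 + 8 + 4 + 2 + 1 (binary 1011111)
  Repeated squaring mod 191: 32^1 = 32, 32^2 = 69, 32^4 = 177, 32^8 = 5, 32^16 = 25, 32^32 = 52, 32^64 = 30
  32^95 = 32^64 * 32^16 * 32^8 * 32^4 * 32^2 * 32^1 = 30 * 25 * 5 * 177 * 69 * 32 mod 191
    30 * 25 = 750 = 177 mod 191
    177 * 5 = 885 = 121 mod 191
    121 * 177 = 21417 = 25 mod 191
    25 * 69 = 1725 = 6 mod 191
    6 * 32 = 192 = 1 mod 191
  32^95 = 1 mod 191
Result 1: 32 is a quadratic residue mod 191.
32^95 mod 191 = 1

1


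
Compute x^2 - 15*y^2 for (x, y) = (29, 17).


x^2 - d*y^2
= 29^2 - 15*17^2
= 841 - 4335
= -3494

-3494


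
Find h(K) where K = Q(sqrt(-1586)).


K = Q(sqrt(-1586)). d mod 4 = 2, so D = disc(K) = 4d = -6344
h(K) equals the number of primitive reduced positive-definite forms (a, b, c) = a*x^2 + b*x*y + c*y^2 with b^2 - 4ac = D,
where reduced means |b| <= a <= c, with b >= 0 whenever |b| = a or a = c, and primitive means gcd(a, b, c) = 1.
Reduced forces 3a^2 <= |D| = 6344, so 1 <= a <= 45; b must have the parity of D, and c = (b^2 - D)/(4a) must be an integer >= a.
Enumerate a = 1..45, b in [-a, a]:
  a=1: (1, 0, 1586)  [1]
  a=2: (2, 0, 793)  [1]
  a=3: (3, -2, 529), (3, 2, 529)  [2]
  a=4: none
  a=5: (5, -4, 318), (5, 4, 318)  [2]
  a=6: (6, -4, 265), (6, 4, 265)  [2]
  a=7..8: none
  a=9: (9, -8, 178), (9, 8, 178)  [2]
  a=10: (10, -4, 159), (10, 4, 159)  [2]
  a=11: (11, -6, 145), (11, 6, 145)  [2]
  a=12: none
  a=13: (13, 0, 122)  [1]
  a=14: none
  a=15: (15, -14, 109), (15, -4, 106), (15, 4, 106), (15, 14, 109)  [4]
  a=16..17: none
  a=18: (18, -8, 89), (18, 8, 89)  [2]
  a=19..21: none
  a=22: (22, -16, 75), (22, 16, 75)  [2]
  a=23: (23, -2, 69), (23, 2, 69)  [2]
  a=24: none
  a=25: (25, -16, 66), (25, 16, 66)  [2]
  a=26: (26, 0, 61)  [1]
  a=27: (27, -26, 65), (27, 26, 65)  [2]
  a=28: none
  a=29: (29, -6, 55), (29, 6, 55)  [2]
  a=30: (30, -16, 55), (30, -4, 53), (30, 4, 53), (30, 16, 55)  [4]
  a=31..32: none
  a=33: (33, -28, 54), (33, -16, 50), (33, 16, 50), (33, 28, 54)  [4]
  a=34..38: none
  a=39: (39, -26, 45), (39, 26, 45)  [2]
  a=40..44: none
  a=45: (45, -44, 46), (45, 44, 46)  [2]
Total reduced forms: 1 + 1 + 2 + 2 + 2 + 2 + 2 + 2 + 1 + 4 + 2 + 2 + 2 + 2 + 1 + 2 + 2 + 4 + 4 + 2 + 2 = 44
h = 44

44


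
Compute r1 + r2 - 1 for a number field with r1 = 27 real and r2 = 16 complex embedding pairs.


By Dirichlet's unit theorem:
rank = r1 + r2 - 1
= 27 + 16 - 1
= 42

42


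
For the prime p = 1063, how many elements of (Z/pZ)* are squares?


For prime p, the number of non-zero quadratic residues is (p-1)/2.
= (1063-1)/2
= 531

531


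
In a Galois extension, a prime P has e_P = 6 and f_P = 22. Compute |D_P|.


|D_P| = e * f
= 6 * 22
= 132

132


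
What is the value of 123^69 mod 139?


p = 139 is prime and the exponent is (p-1)/2 = 69, so by Euler's criterion 123^69 = (123/139) = +1 or -1 mod 139.
Compute by square-and-multiply:
  69 = 64 + 4 + 1 (binary 1000101)
  Repeated squaring mod 139: 123^1 = 123, 123^2 = 117, 123^4 = 67, 123^8 = 41, 123^16 = 13, 123^32 = 30, 123^64 = 66
  123^69 = 123^64 * 123^4 * 123^1 = 66 * 67 * 123 mod 139
    66 * 67 = 4422 = 113 mod 139
    113 * 123 = 13899 = 138 mod 139
  123^69 = 138 mod 139
Result 138 = p - 1 = -1 mod 139: 123 is a quadratic non-residue mod 139. As a residue in [0, p-1] the value is 138.
123^69 mod 139 = 138

138


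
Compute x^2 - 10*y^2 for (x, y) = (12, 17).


x^2 - d*y^2
= 12^2 - 10*17^2
= 144 - 2890
= -2746

-2746


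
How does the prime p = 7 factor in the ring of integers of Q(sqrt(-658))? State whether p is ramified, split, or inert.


K = Q(sqrt(-658)). Since d mod 4 = 2, disc(K) = -2632.
Check p | disc: -2632 mod 7 = 0.
p divides disc, so p ramifies: (p) = P^2 with e=2, f=1, g=1.
Therefore p is ramified.

ramified


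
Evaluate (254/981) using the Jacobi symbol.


Compute (254/981) via quadratic reciprocity:
  pull out 2: (2/981) = -1  (since 981 mod 8 = 5)
  reciprocity: (127/981) -> +(981/127)
  reduce: (92/127)
  pull out 2: (2/127) = +1  (since 127 mod 8 = 7)
  pull out 2: (2/127) = +1  (since 127 mod 8 = 7)
  reciprocity: (23/127) -> -(127/23)
  reduce: (12/23)
  pull out 2: (2/23) = +1  (since 23 mod 8 = 7)
  pull out 2: (2/23) = +1  (since 23 mod 8 = 7)
  reciprocity: (3/23) -> -(23/3)
  reduce: (2/3)
  pull out 2: (2/3) = -1  (since 3 mod 8 = 3)
  (1/3) = 1
Product of signs = 1

1


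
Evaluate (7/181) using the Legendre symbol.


p = 181 is prime, so compute (7/181) with the reciprocity algorithm (Jacobi-symbol steps: pull out 2s via (2/n), flip via reciprocity, reduce):
  reciprocity: (7/181) -> +(181/7)
  reduce: (6/7)
  pull out 2: (2/7) = +1  (since 7 mod 8 = 7)
  reciprocity: (3/7) -> -(7/3)
  reduce: (1/3)
  (1/3) = 1
Product of signs = -1
(7/181) = -1

-1


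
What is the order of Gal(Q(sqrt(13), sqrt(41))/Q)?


The 2 square roots of distinct primes are multiplicatively independent over Q,
so [K:Q] = 2^2 and Gal(K/Q) is isomorphic to (Z/2Z)^2.
|Gal| = 2^2 = 4

4


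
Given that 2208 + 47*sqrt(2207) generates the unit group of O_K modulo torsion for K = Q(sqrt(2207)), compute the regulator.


epsilon = 2208 + 47*sqrt(2207)
= 4415.9998
R = ln(4415.9998)
= 8.3930

8.3930


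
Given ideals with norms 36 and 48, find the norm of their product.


N(IJ) = N(I) * N(J)
= 36 * 48
= 1728

1728


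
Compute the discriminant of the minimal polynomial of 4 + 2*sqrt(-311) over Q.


The element 4 + 2*sqrt(-311) has minimal polynomial:
x^2 - 8*x + 1260
Discriminant = (-8)^2 - 4*(1260)
= 64 - 5040
= -4976

-4976


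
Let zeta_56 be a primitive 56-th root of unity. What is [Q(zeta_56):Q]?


The degree equals Euler's totient phi(56).
56 = 2^3 * 7
phi(56) = 24

24


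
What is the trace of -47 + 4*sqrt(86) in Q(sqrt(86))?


Tr(a + b*sqrt(d)) = (a + b*sqrt(d)) + (a - b*sqrt(d)) = 2a
= 2 * (-47)
= -94

-94


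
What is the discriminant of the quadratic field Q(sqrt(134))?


For K = Q(sqrt(d)) with d squarefree: disc(K) = d if d = 1 mod 4, and disc(K) = 4d if d = 2 or 3 mod 4.
Here d = 134, and d mod 4 = 2.
d = 2 mod 4, not 1 (O_K = Z[sqrt(d)]), so disc(K) = 4d = 4 * (134) = 536

536


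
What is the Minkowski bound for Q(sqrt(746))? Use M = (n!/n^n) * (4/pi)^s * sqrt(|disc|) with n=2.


d = 746, d mod 4 = 2, so disc(K) = 4d = 2984; |disc(K)| = 2984
Real quadratic field, so n = 2, s = r2 = 0, r1 = 2
M = (n!/n^n) * (4/pi)^s * sqrt(|disc(K)|) = (2!/2^2) * (4/pi)^0 * sqrt(2984)
= 0.5 * 1.000000 * 54.626001
= 27.3130

27.3130


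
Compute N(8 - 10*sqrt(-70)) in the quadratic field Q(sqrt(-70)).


N(a + b*sqrt(d)) = a^2 - d*b^2
= (8)^2 - (-70)*(-10)^2
= 64 + 7000
= 7064

7064


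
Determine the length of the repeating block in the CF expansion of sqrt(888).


Run the CF algorithm for sqrt(888).
a_0 = floor(sqrt(888)) = 29; set m_0=0, q_0=1.
Recurrence: m' = q*a - m,  q' = (d - m'^2)/q,  a' = floor((a_0 + m')/q').
  step 1: m=29, q=47, a=1
  step 2: m=18, q=12, a=3
  step 3: m=18, q=47, a=1
  step 4: m=29, q=1, a=58
a_4 = 2*a_0 = 58, so the period closes here.
sqrt(888) = [29; 1, 3, 1, 58]
Period length = 4

4


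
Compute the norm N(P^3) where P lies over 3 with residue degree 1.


N(P^a) = p^(a*f)
= 3^(3*1)
= 3^3
= 27

27


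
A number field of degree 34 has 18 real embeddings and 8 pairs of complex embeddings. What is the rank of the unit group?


By Dirichlet's unit theorem:
rank = r1 + r2 - 1
= 18 + 8 - 1
= 25

25


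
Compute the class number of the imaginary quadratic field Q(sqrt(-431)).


K = Q(sqrt(-431)). d mod 4 = 1, so D = disc(K) = d = -431
h(K) equals the number of primitive reduced positive-definite forms (a, b, c) = a*x^2 + b*x*y + c*y^2 with b^2 - 4ac = D,
where reduced means |b| <= a <= c, with b >= 0 whenever |b| = a or a = c, and primitive means gcd(a, b, c) = 1.
Reduced forces 3a^2 <= |D| = 431, so 1 <= a <= 11; b must have the parity of D, and c = (b^2 - D)/(4a) must be an integer >= a.
Enumerate a = 1..11, b in [-a, a]:
  a=1: (1, 1, 108)  [1]
  a=2: (2, -1, 54), (2, 1, 54)  [2]
  a=3: (3, -1, 36), (3, 1, 36)  [2]
  a=4: (4, -1, 27), (4, 1, 27)  [2]
  a=5: (5, -3, 22), (5, 3, 22)  [2]
  a=6: (6, -5, 19), (6, -1, 18), (6, 1, 18), (6, 5, 19)  [4]
  a=7: none
  a=8: (8, -7, 15), (8, 7, 15)  [2]
  a=9: (9, -1, 12), (9, 1, 12)  [2]
  a=10: (10, -7, 12), (10, -3, 11), (10, 3, 11), (10, 7, 12)  [4]
  a=11: none
Total reduced forms: 1 + 2 + 2 + 2 + 2 + 4 + 2 + 2 + 4 = 21
h = 21

21


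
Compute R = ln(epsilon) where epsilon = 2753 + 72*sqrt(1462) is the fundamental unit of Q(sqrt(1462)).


epsilon = 2753 + 72*sqrt(1462)
= 5505.9998
R = ln(5505.9998)
= 8.6136

8.6136


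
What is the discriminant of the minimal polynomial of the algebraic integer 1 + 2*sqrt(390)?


The element 1 + 2*sqrt(390) has minimal polynomial:
x^2 - 2*x - 1559
Discriminant = (-2)^2 - 4*(-1559)
= 4 + 6236
= 6240

6240


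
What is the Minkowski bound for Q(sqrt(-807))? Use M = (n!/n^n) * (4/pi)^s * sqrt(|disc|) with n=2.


d = -807, d mod 4 = 1, so disc(K) = d = -807; |disc(K)| = 807
Imaginary quadratic field, so n = 2, s = r2 = 1, r1 = 0
M = (n!/n^n) * (4/pi)^s * sqrt(|disc(K)|) = (2!/2^2) * (4/pi)^1 * sqrt(807)
= 0.5 * 1.273240 * 28.407745
= 18.0849

18.0849


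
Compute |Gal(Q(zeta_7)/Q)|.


|Gal(Q(zeta_7)/Q)| = phi(7)
= 6

6


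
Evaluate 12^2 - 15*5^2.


x^2 - d*y^2
= 12^2 - 15*5^2
= 144 - 375
= -231

-231


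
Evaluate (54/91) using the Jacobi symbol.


Compute (54/91) via quadratic reciprocity:
  pull out 2: (2/91) = -1  (since 91 mod 8 = 3)
  reciprocity: (27/91) -> -(91/27)
  reduce: (10/27)
  pull out 2: (2/27) = -1  (since 27 mod 8 = 3)
  reciprocity: (5/27) -> +(27/5)
  reduce: (2/5)
  pull out 2: (2/5) = -1  (since 5 mod 8 = 5)
  (1/5) = 1
Product of signs = 1

1


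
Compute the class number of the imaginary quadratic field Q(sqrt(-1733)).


K = Q(sqrt(-1733)). d mod 4 = 3, so D = disc(K) = 4d = -6932
h(K) equals the number of primitive reduced positive-definite forms (a, b, c) = a*x^2 + b*x*y + c*y^2 with b^2 - 4ac = D,
where reduced means |b| <= a <= c, with b >= 0 whenever |b| = a or a = c, and primitive means gcd(a, b, c) = 1.
Reduced forces 3a^2 <= |D| = 6932, so 1 <= a <= 48; b must have the parity of D, and c = (b^2 - D)/(4a) must be an integer >= a.
Enumerate a = 1..48, b in [-a, a]:
  a=1: (1, 0, 1733)  [1]
  a=2: (2, 2, 867)  [1]
  a=3: (3, -2, 578), (3, 2, 578)  [2]
  a=4..5: none
  a=6: (6, -2, 289), (6, 2, 289)  [2]
  a=7..8: none
  a=9: (9, -4, 193), (9, 4, 193)  [2]
  a=10: none
  a=11: (11, -8, 159), (11, 8, 159)  [2]
  a=12: none
  a=13: (13, -6, 134), (13, 6, 134)  [2]
  a=14..16: none
  a=17: (17, -2, 102), (17, 2, 102)  [2]
  a=18: (18, -14, 99), (18, 14, 99)  [2]
  a=19..21: none
  a=22: (22, -14, 81), (22, 14, 81)  [2]
  a=23..25: none
  a=26: (26, -6, 67), (26, 6, 67)  [2]
  a=27: (27, -14, 66), (27, 14, 66)  [2]
  a=28: none
  a=29: (29, -12, 61), (29, 12, 61)  [2]
  a=30..32: none
  a=33: (33, -14, 54), (33, -8, 53), (33, 8, 53), (33, 14, 54)  [4]
  a=34: (34, -2, 51), (34, 2, 51)  [2]
  a=35..38: none
  a=39: (39, -32, 51), (39, -20, 47), (39, 20, 47), (39, 32, 51)  [4]
  a=40..48: none
Total reduced forms: 1 + 1 + 2 + 2 + 2 + 2 + 2 + 2 + 2 + 2 + 2 + 2 + 2 + 4 + 2 + 4 = 34
h = 34

34


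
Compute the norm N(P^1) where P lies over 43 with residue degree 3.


N(P^a) = p^(a*f)
= 43^(1*3)
= 43^3
= 79507

79507


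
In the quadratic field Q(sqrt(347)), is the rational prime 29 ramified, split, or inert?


K = Q(sqrt(347)). Since d mod 4 = 3, disc(K) = 1388.
Check p | disc: 1388 mod 29 = 25.
p does not divide disc. Compute Legendre symbol (d/p):
28^((29-1)/2) mod 29 = 1
(d/p) = 1, so p splits: (p) = P*P' with e=1, f=1, g=2.
Therefore p is split.

split


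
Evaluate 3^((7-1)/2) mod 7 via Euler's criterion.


p = 7 is prime and the exponent is (p-1)/2 = 3, so by Euler's criterion 3^3 = (3/7) = +1 or -1 mod 7.
Compute by square-and-multiply:
  3 = 2 + 1 (binary 11)
  Repeated squaring mod 7: 3^1 = 3, 3^2 = 2
  3^3 = 3^2 * 3^1 = 2 * 3 mod 7
    2 * 3 = 6 = 6 mod 7
  3^3 = 6 mod 7
Result 6 = p - 1 = -1 mod 7: 3 is a quadratic non-residue mod 7. As a residue in [0, p-1] the value is 6.
3^3 mod 7 = 6

6


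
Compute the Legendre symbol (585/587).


p = 587 is prime, so compute (585/587) with the reciprocity algorithm (Jacobi-symbol steps: pull out 2s via (2/n), flip via reciprocity, reduce):
  reciprocity: (585/587) -> +(587/585)
  reduce: (2/585)
  pull out 2: (2/585) = +1  (since 585 mod 8 = 1)
  (1/585) = 1
Product of signs = 1
(585/587) = 1

1


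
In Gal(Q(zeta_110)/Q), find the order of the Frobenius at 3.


The Frobenius at p in Gal(Q(zeta_n)/Q) = (Z/nZ)* is the class of p, so its order is ord_110(3), the smallest k >= 1 with 3^k = 1 mod 110.
n = 110 = 2 * 5 * 11, phi(110) = 40; the order divides phi(n).
Divisors of 40: 1, 2, 4, 5, 8, 10, 20, 40
Repeated squaring mod 110: 3^1 = 3, 3^2 = 9, 3^4 = 81, 3^8 = 71, 3^16 = 91, 3^32 = 31
Test divisors in increasing order:
  k=1: 3^1 = 3 mod 110
  k=2: 3^2 = 9 mod 110
  k=4: 3^4 = 81 mod 110
  k=5: 3^5 = 81 * 3 = 23 mod 110
  k=8: 3^8 = 71 mod 110
  k=10: 3^10 = 71 * 9 = 89 mod 110
  k=20: 3^20 = 91 * 81 = 1 mod 110  <- first divisor giving 1
Order = 20

20


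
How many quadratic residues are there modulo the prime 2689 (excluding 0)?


For prime p, the number of non-zero quadratic residues is (p-1)/2.
= (2689-1)/2
= 1344

1344


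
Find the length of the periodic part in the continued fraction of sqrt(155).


Run the CF algorithm for sqrt(155).
a_0 = floor(sqrt(155)) = 12; set m_0=0, q_0=1.
Recurrence: m' = q*a - m,  q' = (d - m'^2)/q,  a' = floor((a_0 + m')/q').
  step 1: m=12, q=11, a=2
  step 2: m=10, q=5, a=4
  step 3: m=10, q=11, a=2
  step 4: m=12, q=1, a=24
a_4 = 2*a_0 = 24, so the period closes here.
sqrt(155) = [12; 2, 4, 2, 24]
Period length = 4

4


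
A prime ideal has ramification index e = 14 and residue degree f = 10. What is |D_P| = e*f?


|D_P| = e * f
= 14 * 10
= 140

140


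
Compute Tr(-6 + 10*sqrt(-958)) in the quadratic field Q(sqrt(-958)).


Tr(a + b*sqrt(d)) = (a + b*sqrt(d)) + (a - b*sqrt(d)) = 2a
= 2 * (-6)
= -12

-12


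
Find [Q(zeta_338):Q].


The degree equals Euler's totient phi(338).
338 = 2 * 13^2
phi(338) = 156

156


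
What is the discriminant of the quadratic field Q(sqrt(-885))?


For K = Q(sqrt(d)) with d squarefree: disc(K) = d if d = 1 mod 4, and disc(K) = 4d if d = 2 or 3 mod 4.
Here d = -885, and d mod 4 = 3.
d = 3 mod 4, not 1 (O_K = Z[sqrt(d)]), so disc(K) = 4d = 4 * (-885) = -3540

-3540


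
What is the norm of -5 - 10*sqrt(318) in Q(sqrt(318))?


N(a + b*sqrt(d)) = a^2 - d*b^2
= (-5)^2 - (318)*(-10)^2
= 25 - 31800
= -31775

-31775


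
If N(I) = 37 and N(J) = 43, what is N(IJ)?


N(IJ) = N(I) * N(J)
= 37 * 43
= 1591

1591


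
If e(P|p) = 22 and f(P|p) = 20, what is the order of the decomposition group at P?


|D_P| = e * f
= 22 * 20
= 440

440


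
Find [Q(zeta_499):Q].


The degree equals Euler's totient phi(499).
499 = 499
phi(499) = 498

498


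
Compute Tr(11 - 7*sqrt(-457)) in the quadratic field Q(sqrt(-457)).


Tr(a + b*sqrt(d)) = (a + b*sqrt(d)) + (a - b*sqrt(d)) = 2a
= 2 * (11)
= 22

22


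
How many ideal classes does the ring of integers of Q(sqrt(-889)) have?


K = Q(sqrt(-889)). d mod 4 = 3, so D = disc(K) = 4d = -3556
h(K) equals the number of primitive reduced positive-definite forms (a, b, c) = a*x^2 + b*x*y + c*y^2 with b^2 - 4ac = D,
where reduced means |b| <= a <= c, with b >= 0 whenever |b| = a or a = c, and primitive means gcd(a, b, c) = 1.
Reduced forces 3a^2 <= |D| = 3556, so 1 <= a <= 34; b must have the parity of D, and c = (b^2 - D)/(4a) must be an integer >= a.
Enumerate a = 1..34, b in [-a, a]:
  a=1: (1, 0, 889)  [1]
  a=2: (2, 2, 445)  [1]
  a=3..4: none
  a=5: (5, -2, 178), (5, 2, 178)  [2]
  a=6: none
  a=7: (7, 0, 127)  [1]
  a=8..9: none
  a=10: (10, -2, 89), (10, 2, 89)  [2]
  a=11..13: none
  a=14: (14, 14, 67)  [1]
  a=15..18: none
  a=19: (19, -4, 47), (19, 4, 47)  [2]
  a=20..22: none
  a=23: (23, -20, 43), (23, 20, 43)  [2]
  a=24: none
  a=25: (25, -12, 37), (25, 12, 37)  [2]
  a=26..30: none
  a=31: (31, -28, 35), (31, 28, 35)  [2]
  a=32..34: none
Total reduced forms: 1 + 1 + 2 + 1 + 2 + 1 + 2 + 2 + 2 + 2 = 16
h = 16

16


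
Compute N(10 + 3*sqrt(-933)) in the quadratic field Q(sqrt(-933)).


N(a + b*sqrt(d)) = a^2 - d*b^2
= (10)^2 - (-933)*(3)^2
= 100 + 8397
= 8497

8497


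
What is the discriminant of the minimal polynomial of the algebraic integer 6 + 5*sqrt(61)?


The element 6 + 5*sqrt(61) has minimal polynomial:
x^2 - 12*x - 1489
Discriminant = (-12)^2 - 4*(-1489)
= 144 + 5956
= 6100

6100


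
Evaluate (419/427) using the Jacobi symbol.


Compute (419/427) via quadratic reciprocity:
  reciprocity: (419/427) -> -(427/419)
  reduce: (8/419)
  pull out 2: (2/419) = -1  (since 419 mod 8 = 3)
  pull out 2: (2/419) = -1  (since 419 mod 8 = 3)
  pull out 2: (2/419) = -1  (since 419 mod 8 = 3)
  (1/419) = 1
Product of signs = 1

1


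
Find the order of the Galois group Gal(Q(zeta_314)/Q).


|Gal(Q(zeta_314)/Q)| = phi(314)
= 156

156


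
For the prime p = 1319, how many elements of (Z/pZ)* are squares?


For prime p, the number of non-zero quadratic residues is (p-1)/2.
= (1319-1)/2
= 659

659


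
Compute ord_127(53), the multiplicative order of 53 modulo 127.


We want ord_127(53), the smallest k >= 1 with 53^k = 1 mod 127.
n = 127 = 127, phi(127) = 126; the order divides phi(n).
Divisors of 126: 1, 2, 3, 6, 7, 9, 14, 18, 21, 42, 63, 126
Repeated squaring mod 127: 53^1 = 53, 53^2 = 15, 53^4 = 98, 53^8 = 79, 53^16 = 18, 53^32 = 70, 53^64 = 74
Test divisors in increasing order:
  k=1: 53^1 = 53 mod 127
  k=2: 53^2 = 15 mod 127
  k=3: 53^3 = 15 * 53 = 33 mod 127
  k=6: 53^6 = 98 * 15 = 73 mod 127
  k=7: 53^7 = 98 * 15 * 53 = 59 mod 127
  k=9: 53^9 = 79 * 53 = 123 mod 127
  k=14: 53^14 = 79 * 98 * 15 = 52 mod 127
  k=18: 53^18 = 18 * 15 = 16 mod 127
  k=21: 53^21 = 18 * 98 * 53 = 20 mod 127
  k=42: 53^42 = 70 * 79 * 15 = 19 mod 127
  k=63: 53^63 = 70 * 18 * 79 * 98 * 15 * 53 = 126 mod 127
  k=126: 53^126 = 74 * 70 * 18 * 79 * 98 * 15 = 1 mod 127  <- first divisor giving 1
Order = 126

126


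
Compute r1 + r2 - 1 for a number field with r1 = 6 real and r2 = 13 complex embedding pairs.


By Dirichlet's unit theorem:
rank = r1 + r2 - 1
= 6 + 13 - 1
= 18

18


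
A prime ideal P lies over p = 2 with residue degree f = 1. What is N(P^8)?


N(P^a) = p^(a*f)
= 2^(8*1)
= 2^8
= 256

256


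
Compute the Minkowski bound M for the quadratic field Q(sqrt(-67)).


d = -67, d mod 4 = 1, so disc(K) = d = -67; |disc(K)| = 67
Imaginary quadratic field, so n = 2, s = r2 = 1, r1 = 0
M = (n!/n^n) * (4/pi)^s * sqrt(|disc(K)|) = (2!/2^2) * (4/pi)^1 * sqrt(67)
= 0.5 * 1.273240 * 8.185353
= 5.2110

5.2110


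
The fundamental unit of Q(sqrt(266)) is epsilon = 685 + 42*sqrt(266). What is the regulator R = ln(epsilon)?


epsilon = 685 + 42*sqrt(266)
= 1369.9993
R = ln(1369.9993)
= 7.2226

7.2226


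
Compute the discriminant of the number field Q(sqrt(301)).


For K = Q(sqrt(d)) with d squarefree: disc(K) = d if d = 1 mod 4, and disc(K) = 4d if d = 2 or 3 mod 4.
Here d = 301, and d mod 4 = 1.
d = 1 mod 4 (O_K = Z[(1+sqrt(d))/2]), so disc(K) = d = 301

301


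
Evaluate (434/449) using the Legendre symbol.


p = 449 is prime, so compute (434/449) with the reciprocity algorithm (Jacobi-symbol steps: pull out 2s via (2/n), flip via reciprocity, reduce):
  pull out 2: (2/449) = +1  (since 449 mod 8 = 1)
  reciprocity: (217/449) -> +(449/217)
  reduce: (15/217)
  reciprocity: (15/217) -> +(217/15)
  reduce: (7/15)
  reciprocity: (7/15) -> -(15/7)
  reduce: (1/7)
  (1/7) = 1
Product of signs = -1
(434/449) = -1

-1
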